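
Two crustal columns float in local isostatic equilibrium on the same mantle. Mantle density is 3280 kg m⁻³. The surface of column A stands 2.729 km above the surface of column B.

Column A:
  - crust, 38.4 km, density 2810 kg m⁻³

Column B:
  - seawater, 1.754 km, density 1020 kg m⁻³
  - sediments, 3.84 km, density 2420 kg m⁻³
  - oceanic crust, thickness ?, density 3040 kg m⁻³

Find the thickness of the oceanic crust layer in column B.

7.63 km

Take the compensation level at the base of the deeper column (depth z_c below the surface of column A) and equate Σ ρ_i t_i down to z_c; mantle fills any gap and the z_c terms cancel.
Column A: 38.4×2810 + (z_c − 38.4)×3280
Column B: 2.729×0 + 1.754×1020 + 3.84×2420 + x×3040 + (z_c − 2.729 − 5.594 − x)×3280
The z_c×3280 term appears on both sides and cancels. Collect the known terms of each column as K = Σ(ρt)_known − 3280 × (depth of known layers): K_A = 107904 − 3280×38.4 = −18048; K_B = 11081.88 − 3280×(2.729 + 5.594) = −16217.56.
Balance: K_A = K_B − x×(3280 − 3040), so x = (K_B − K_A)/(3280 − 3040) = 1830.44/240 = 7.63 km.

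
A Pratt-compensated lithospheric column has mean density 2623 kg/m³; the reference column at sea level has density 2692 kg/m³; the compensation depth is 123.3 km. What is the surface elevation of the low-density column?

3.24 km

ρ_ref D = ρ (D + h) → h = D (ρ_ref − ρ)/ρ.
h = 123.3 km × (2692 − 2623)/2623 = 3.24 km.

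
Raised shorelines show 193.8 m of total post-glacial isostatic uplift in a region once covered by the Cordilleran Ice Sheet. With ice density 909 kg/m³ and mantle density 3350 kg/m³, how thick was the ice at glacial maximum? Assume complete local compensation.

u = t ρ_ice/ρ_m → t = u ρ_m/ρ_ice = 193.8 m × 3350/909 = 714 m.

714 m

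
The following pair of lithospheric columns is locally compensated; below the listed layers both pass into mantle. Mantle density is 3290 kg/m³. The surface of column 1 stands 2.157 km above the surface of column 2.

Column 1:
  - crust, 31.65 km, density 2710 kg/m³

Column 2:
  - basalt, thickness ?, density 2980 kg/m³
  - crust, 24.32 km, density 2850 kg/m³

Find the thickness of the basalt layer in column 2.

Take the compensation level at the base of the deeper column (depth z_c below the surface of column 1) and equate Σ ρ_i t_i down to z_c; mantle fills any gap and the z_c terms cancel.
Column 1: 31.65×2710 + (z_c − 31.65)×3290
Column 2: 2.157×0 + x×2980 + 24.32×2850 + (z_c − 2.157 − 24.32 − x)×3290
The z_c×3290 term appears on both sides and cancels. Collect the known terms of each column as K = Σ(ρt)_known − 3290 × (depth of known layers): K_1 = 85771.5 − 3290×31.65 = −18357; K_2 = 69312 − 3290×(2.157 + 24.32) = −17797.33.
Balance: K_1 = K_2 − x×(3290 − 2980), so x = (K_2 − K_1)/(3290 − 2980) = 559.67/310 = 1.81 km.

1.81 km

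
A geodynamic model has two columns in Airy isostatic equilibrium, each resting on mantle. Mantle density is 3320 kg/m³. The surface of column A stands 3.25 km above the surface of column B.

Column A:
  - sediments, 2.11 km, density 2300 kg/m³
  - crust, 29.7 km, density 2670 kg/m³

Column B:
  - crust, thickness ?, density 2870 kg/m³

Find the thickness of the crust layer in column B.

23.7 km

Take the compensation level at the base of the deeper column (depth z_c below the surface of column A) and equate Σ ρ_i t_i down to z_c; mantle fills any gap and the z_c terms cancel.
Column A: 2.11×2300 + 29.7×2670 + (z_c − 31.81)×3320
Column B: 3.25×0 + x×2870 + (z_c − 3.25 − 0 − x)×3320
The z_c×3320 term appears on both sides and cancels. Collect the known terms of each column as K = Σ(ρt)_known − 3320 × (depth of known layers): K_A = 84152 − 3320×31.81 = −21457.2; K_B = 0 − 3320×(3.25 + 0) = −10790.
Balance: K_A = K_B − x×(3320 − 2870), so x = (K_B − K_A)/(3320 − 2870) = 10667.2/450 = 23.7 km.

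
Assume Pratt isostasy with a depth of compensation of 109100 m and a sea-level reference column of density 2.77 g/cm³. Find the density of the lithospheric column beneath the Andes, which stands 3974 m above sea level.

2.67 g/cm³

Pratt balance: ρ_ref D = ρ (D + h).
ρ = ρ_ref D/(D + h) = 2.77 × 109100 m/(109100 m + 3974 m) = 2.67 g/cm³.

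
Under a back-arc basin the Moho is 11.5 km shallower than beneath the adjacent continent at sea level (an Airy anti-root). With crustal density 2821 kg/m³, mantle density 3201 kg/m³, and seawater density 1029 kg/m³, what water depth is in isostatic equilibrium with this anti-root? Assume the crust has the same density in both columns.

2.44 km

Replacing a thickness d of crust by seawater at the top must be balanced by replacing crust with mantle at the base: d (ρ_c − ρ_w) = a (ρ_m − ρ_c).
d = a (ρ_m − ρ_c)/(ρ_c − ρ_w) = 11.5 km × 380/1792 = 2.44 km.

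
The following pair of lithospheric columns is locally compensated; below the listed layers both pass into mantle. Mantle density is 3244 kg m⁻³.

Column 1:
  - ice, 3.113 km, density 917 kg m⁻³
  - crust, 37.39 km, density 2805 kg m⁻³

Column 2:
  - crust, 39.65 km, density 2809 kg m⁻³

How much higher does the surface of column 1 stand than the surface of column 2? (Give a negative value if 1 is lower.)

For any compensation level in the mantle, the mantle terms cancel and isostasy reduces to e = (Σt_1 − Σt_2) − (Σ(ρt)_1 − Σ(ρt)_2) / ρ_m.
Σt_1 = 40.503 km; Σt_2 = 39.65 km; Σ(ρt)_1 = 107733.571; Σ(ρt)_2 = 111376.85 (in km·kg m⁻³).
e = (40.503 − 39.65) − (107733.571 − 111376.85) / 3244 = 1.98 km.

1.98 km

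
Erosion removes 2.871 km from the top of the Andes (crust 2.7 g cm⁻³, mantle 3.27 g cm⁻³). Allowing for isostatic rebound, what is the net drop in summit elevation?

0.5 km

Rebound u = e ρ_c/ρ_m = 2.871 km × 2.7/3.27 = 2.371 km.
Net surface drop = e − u = 2.871 km − 2.371 km = e (ρ_m − ρ_c)/ρ_m = 0.5 km.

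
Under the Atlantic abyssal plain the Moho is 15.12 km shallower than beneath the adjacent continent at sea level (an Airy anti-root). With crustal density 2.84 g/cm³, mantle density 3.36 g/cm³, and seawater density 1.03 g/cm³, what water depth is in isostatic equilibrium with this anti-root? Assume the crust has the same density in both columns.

4.34 km

Replacing a thickness d of crust by seawater at the top must be balanced by replacing crust with mantle at the base: d (ρ_c − ρ_w) = a (ρ_m − ρ_c).
d = a (ρ_m − ρ_c)/(ρ_c − ρ_w) = 15.12 km × 0.52/1.81 = 4.34 km.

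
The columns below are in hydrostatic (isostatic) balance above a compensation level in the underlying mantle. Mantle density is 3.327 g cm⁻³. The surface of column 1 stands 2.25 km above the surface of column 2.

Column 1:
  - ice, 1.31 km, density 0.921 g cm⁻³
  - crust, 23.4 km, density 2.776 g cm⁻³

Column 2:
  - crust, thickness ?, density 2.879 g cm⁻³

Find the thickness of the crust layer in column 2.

Take the compensation level at the base of the deeper column (depth z_c below the surface of column 1) and equate Σ ρ_i t_i down to z_c; mantle fills any gap and the z_c terms cancel.
Column 1: 1.31×0.921 + 23.4×2.776 + (z_c − 24.71)×3.327
Column 2: 2.25×0 + x×2.879 + (z_c − 2.25 − 0 − x)×3.327
The z_c×3.327 term appears on both sides and cancels. Collect the known terms of each column as K = Σ(ρt)_known − 3.327 × (depth of known layers): K_1 = 66.16491 − 3.327×24.71 = −16.04526; K_2 = 0 − 3.327×(2.25 + 0) = −7.48575.
Balance: K_1 = K_2 − x×(3.327 − 2.879), so x = (K_2 − K_1)/(3.327 − 2.879) = 8.55951/0.448 = 19.1 km.

19.1 km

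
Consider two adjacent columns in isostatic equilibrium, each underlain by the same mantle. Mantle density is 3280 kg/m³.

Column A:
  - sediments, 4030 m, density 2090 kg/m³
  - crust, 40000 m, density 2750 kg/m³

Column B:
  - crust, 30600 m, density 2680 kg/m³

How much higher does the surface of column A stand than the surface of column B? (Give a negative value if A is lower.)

For any compensation level in the mantle, the mantle terms cancel and isostasy reduces to e = (Σt_A − Σt_B) − (Σ(ρt)_A − Σ(ρt)_B) / ρ_m.
Σt_A = 44030 m; Σt_B = 30600 m; Σ(ρt)_A = 118422700; Σ(ρt)_B = 82008000 (in m·kg/m³).
e = (44030 − 30600) − (118422700 − 82008000) / 3280 = 2330 m.

2330 m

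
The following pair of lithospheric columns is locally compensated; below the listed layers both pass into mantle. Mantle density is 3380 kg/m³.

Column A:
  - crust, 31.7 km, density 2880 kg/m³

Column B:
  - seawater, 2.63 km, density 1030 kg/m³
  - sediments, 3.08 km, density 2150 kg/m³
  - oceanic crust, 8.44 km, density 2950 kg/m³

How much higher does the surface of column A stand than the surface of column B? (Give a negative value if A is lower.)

For any compensation level in the mantle, the mantle terms cancel and isostasy reduces to e = (Σt_A − Σt_B) − (Σ(ρt)_A − Σ(ρt)_B) / ρ_m.
Σt_A = 31.7 km; Σt_B = 14.15 km; Σ(ρt)_A = 91296; Σ(ρt)_B = 34228.9 (in km·kg/m³).
e = (31.7 − 14.15) − (91296 − 34228.9) / 3380 = 0.666 km.

0.666 km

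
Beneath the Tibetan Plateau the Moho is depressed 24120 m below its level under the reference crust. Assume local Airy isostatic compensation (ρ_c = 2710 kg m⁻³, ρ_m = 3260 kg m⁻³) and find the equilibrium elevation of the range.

4900 m

Isostatic balance requires: ρ_c h = (ρ_m − ρ_c) r.
h = r (ρ_m − ρ_c) / ρ_c = 24120 m × (3260 − 2710) / 2710 = 4900 m.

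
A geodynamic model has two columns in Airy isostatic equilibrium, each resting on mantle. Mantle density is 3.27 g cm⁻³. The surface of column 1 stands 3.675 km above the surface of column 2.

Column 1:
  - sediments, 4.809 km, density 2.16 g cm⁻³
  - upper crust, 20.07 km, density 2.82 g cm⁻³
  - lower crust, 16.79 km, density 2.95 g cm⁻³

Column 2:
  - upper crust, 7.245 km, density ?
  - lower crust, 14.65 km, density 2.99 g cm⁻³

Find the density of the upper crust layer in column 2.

2.77 g cm⁻³

Take the compensation level at the base of the deeper column (depth z_c below the surface of column 1) and equate Σ ρ_i t_i down to z_c; mantle fills any gap and the z_c terms cancel.
Column 1: 4.809×2.16 + 20.07×2.82 + 16.79×2.95 + (z_c − 41.669)×3.27
Column 2: 3.675×0 + 7.245×ρ + 14.65×2.99 + (z_c − 3.675 − 21.895)×3.27
The z_c×3.27 term appears on both sides and cancels. Collect the known terms of each column as K = Σ(ρt)_known − 3.27 × (depth of known layers): K_1 = 116.51534 − 3.27×41.669 = −19.74229; K_2 = 43.8035 − 3.27×(3.675 + 21.895) = −39.8104.
Balance: K_1 = K_2 + 7.245×ρ, so ρ = (K_1 − K_2)/7.245 = 20.0681/7.245 = 2.77 g cm⁻³.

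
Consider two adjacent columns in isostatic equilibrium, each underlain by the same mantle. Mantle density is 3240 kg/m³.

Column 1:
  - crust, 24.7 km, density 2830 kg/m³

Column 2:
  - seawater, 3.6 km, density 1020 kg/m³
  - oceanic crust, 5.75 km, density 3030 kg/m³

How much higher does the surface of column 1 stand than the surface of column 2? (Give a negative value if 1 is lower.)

For any compensation level in the mantle, the mantle terms cancel and isostasy reduces to e = (Σt_1 − Σt_2) − (Σ(ρt)_1 − Σ(ρt)_2) / ρ_m.
Σt_1 = 24.7 km; Σt_2 = 9.35 km; Σ(ρt)_1 = 69901; Σ(ρt)_2 = 21094.5 (in km·kg/m³).
e = (24.7 − 9.35) − (69901 − 21094.5) / 3240 = 0.286 km.

0.286 km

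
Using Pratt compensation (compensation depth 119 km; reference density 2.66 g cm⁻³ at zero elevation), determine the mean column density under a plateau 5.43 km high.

2.54 g cm⁻³

Pratt balance: ρ_ref D = ρ (D + h).
ρ = ρ_ref D/(D + h) = 2.66 × 119 km/(119 km + 5.43 km) = 2.54 g cm⁻³.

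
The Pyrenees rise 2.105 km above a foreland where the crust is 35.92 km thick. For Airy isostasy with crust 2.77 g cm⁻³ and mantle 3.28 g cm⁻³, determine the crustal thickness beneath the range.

49.5 km

Root depth r = h ρ_c / (ρ_m − ρ_c) = 2.105 km × 2.77 / 0.51 = 11.43 km.
Total thickness = T + h + r = 35.92 km + 2.105 km + 11.43 km = 49.5 km.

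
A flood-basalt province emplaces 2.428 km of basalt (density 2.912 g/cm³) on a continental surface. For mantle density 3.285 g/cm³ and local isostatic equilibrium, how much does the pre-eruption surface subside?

2.15 km

Subaerial loading: s = t ρ_load / ρ_m.
s = 2.428 km × 2.912/3.285 = 2.15 km.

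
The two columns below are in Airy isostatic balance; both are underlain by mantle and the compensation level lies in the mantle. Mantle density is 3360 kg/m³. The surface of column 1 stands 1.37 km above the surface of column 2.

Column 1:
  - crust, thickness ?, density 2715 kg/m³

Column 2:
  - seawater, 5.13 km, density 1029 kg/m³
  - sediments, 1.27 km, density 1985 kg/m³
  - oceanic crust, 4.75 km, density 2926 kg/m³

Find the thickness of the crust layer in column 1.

31.6 km

Take the compensation level at the base of the deeper column (depth z_c below the surface of column 1) and equate Σ ρ_i t_i down to z_c; mantle fills any gap and the z_c terms cancel.
Column 1: x×2715 + (z_c − 0 − x)×3360
Column 2: 1.37×0 + 5.13×1029 + 1.27×1985 + 4.75×2926 + (z_c − 1.37 − 11.15)×3360
The z_c×3360 term appears on both sides and cancels. Collect the known terms of each column as K = Σ(ρt)_known − 3360 × (depth of known layers): K_1 = 0 − 3360×0 = 0; K_2 = 21698.22 − 3360×(1.37 + 11.15) = −20368.98.
Balance: K_1 − x×(3360 − 2715) = K_2, so x = (K_1 − K_2)/(3360 − 2715) = 20369/645 = 31.6 km.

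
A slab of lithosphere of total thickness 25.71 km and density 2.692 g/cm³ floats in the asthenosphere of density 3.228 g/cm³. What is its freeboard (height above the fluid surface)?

4.27 km

Floating equilibrium: submerged depth d = t ρ_obj/ρ_fluid = 25.71 km × 2.692/3.228 = 21.44 km.
Freeboard = t − d = 25.71 km − 21.44 km = 4.27 km.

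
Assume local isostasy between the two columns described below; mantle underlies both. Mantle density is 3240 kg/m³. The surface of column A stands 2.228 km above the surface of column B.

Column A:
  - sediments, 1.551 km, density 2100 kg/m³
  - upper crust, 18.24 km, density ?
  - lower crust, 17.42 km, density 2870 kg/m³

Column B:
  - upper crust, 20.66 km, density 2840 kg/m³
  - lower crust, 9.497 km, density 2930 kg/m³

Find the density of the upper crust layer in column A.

2680 kg/m³

Take the compensation level at the base of the deeper column (depth z_c below the surface of column A) and equate Σ ρ_i t_i down to z_c; mantle fills any gap and the z_c terms cancel.
Column A: 1.551×2100 + 18.24×ρ + 17.42×2870 + (z_c − 37.211)×3240
Column B: 2.228×0 + 20.66×2840 + 9.497×2930 + (z_c − 2.228 − 30.157)×3240
The z_c×3240 term appears on both sides and cancels. Collect the known terms of each column as K = Σ(ρt)_known − 3240 × (depth of known layers): K_A = 53252.5 − 3240×37.211 = −67311.14; K_B = 86500.61 − 3240×(2.228 + 30.157) = −18426.79.
Balance: K_A + 18.24×ρ = K_B, so ρ = (K_B − K_A)/18.24 = 48884.3/18.24 = 2680 kg/m³.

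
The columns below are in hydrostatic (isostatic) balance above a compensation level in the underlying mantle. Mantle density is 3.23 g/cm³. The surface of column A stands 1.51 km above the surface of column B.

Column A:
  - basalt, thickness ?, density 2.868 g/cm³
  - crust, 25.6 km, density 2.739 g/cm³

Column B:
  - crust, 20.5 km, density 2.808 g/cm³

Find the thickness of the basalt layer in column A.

Take the compensation level at the base of the deeper column (depth z_c below the surface of column A) and equate Σ ρ_i t_i down to z_c; mantle fills any gap and the z_c terms cancel.
Column A: x×2.868 + 25.6×2.739 + (z_c − 25.6 − x)×3.23
Column B: 1.51×0 + 20.5×2.808 + (z_c − 1.51 − 20.5)×3.23
The z_c×3.23 term appears on both sides and cancels. Collect the known terms of each column as K = Σ(ρt)_known − 3.23 × (depth of known layers): K_A = 70.1184 − 3.23×25.6 = −12.5696; K_B = 57.564 − 3.23×(1.51 + 20.5) = −13.5283.
Balance: K_A − x×(3.23 − 2.868) = K_B, so x = (K_A − K_B)/(3.23 − 2.868) = 0.9587/0.362 = 2.65 km.

2.65 km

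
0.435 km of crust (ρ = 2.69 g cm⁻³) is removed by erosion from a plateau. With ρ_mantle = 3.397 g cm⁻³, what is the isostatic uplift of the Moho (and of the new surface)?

Unloading: uplift u = e ρ_c/ρ_m = 0.435 km × 2.69/3.397 = 0.344 km.

0.344 km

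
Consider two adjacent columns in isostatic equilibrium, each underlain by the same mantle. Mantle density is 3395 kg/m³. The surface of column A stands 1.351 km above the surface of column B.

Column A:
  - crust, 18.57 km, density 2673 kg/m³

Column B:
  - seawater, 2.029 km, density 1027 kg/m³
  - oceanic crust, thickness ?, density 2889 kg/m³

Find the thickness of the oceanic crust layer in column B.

Take the compensation level at the base of the deeper column (depth z_c below the surface of column A) and equate Σ ρ_i t_i down to z_c; mantle fills any gap and the z_c terms cancel.
Column A: 18.57×2673 + (z_c − 18.57)×3395
Column B: 1.351×0 + 2.029×1027 + x×2889 + (z_c − 1.351 − 2.029 − x)×3395
The z_c×3395 term appears on both sides and cancels. Collect the known terms of each column as K = Σ(ρt)_known − 3395 × (depth of known layers): K_A = 49637.61 − 3395×18.57 = −13407.54; K_B = 2083.783 − 3395×(1.351 + 2.029) = −9391.317.
Balance: K_A = K_B − x×(3395 − 2889), so x = (K_B − K_A)/(3395 − 2889) = 4016.22/506 = 7.94 km.

7.94 km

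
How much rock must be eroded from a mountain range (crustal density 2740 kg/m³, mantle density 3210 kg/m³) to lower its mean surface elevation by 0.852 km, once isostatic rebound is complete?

Net drop Δ = e − u = e − e ρ_c/ρ_m = e (ρ_m − ρ_c)/ρ_m.
e = Δ ρ_m/(ρ_m − ρ_c) = 0.852 km × 3210/470 = 5.82 km.

5.82 km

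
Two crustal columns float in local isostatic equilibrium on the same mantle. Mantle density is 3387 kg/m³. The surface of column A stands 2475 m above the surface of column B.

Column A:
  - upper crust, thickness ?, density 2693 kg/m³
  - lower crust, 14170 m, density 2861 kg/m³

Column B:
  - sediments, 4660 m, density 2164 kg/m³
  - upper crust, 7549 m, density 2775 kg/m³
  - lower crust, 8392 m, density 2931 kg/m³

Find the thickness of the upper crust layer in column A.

Take the compensation level at the base of the deeper column (depth z_c below the surface of column A) and equate Σ ρ_i t_i down to z_c; mantle fills any gap and the z_c terms cancel.
Column A: x×2693 + 14170×2861 + (z_c − 14170 − x)×3387
Column B: 2475×0 + 4660×2164 + 7549×2775 + 8392×2931 + (z_c − 2475 − 20601)×3387
The z_c×3387 term appears on both sides and cancels. Collect the known terms of each column as K = Σ(ρt)_known − 3387 × (depth of known layers): K_A = 40540370 − 3387×14170 = −7453420; K_B = 55629667 − 3387×(2475 + 20601) = −22528745.
Balance: K_A − x×(3387 − 2693) = K_B, so x = (K_A − K_B)/(3387 − 2693) = 15075300/694 = 21700 m.

21700 m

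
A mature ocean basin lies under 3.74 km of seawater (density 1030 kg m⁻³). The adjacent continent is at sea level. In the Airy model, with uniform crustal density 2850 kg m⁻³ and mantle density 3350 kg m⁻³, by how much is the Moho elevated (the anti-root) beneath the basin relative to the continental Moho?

For local isostatic compensation: replacing crust with seawater at the top is compensated by replacing crust with mantle at the base: d (ρ_c − ρ_w) = a (ρ_m − ρ_c).
a = d (ρ_c − ρ_w)/(ρ_m − ρ_c) = 3.74 km × 1820/500 = 13.6 km.

13.6 km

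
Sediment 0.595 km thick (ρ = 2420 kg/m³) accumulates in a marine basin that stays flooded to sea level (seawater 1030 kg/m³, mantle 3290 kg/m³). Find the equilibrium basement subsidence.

Submarine loading: the sediment displaces seawater, and the subsidence is in turn flooded, so s (ρ_m − ρ_w) = t (ρ_sed − ρ_w).
s = 0.595 km × (2420 − 1030) / (3290 − 1030) = 0.366 km.

0.366 km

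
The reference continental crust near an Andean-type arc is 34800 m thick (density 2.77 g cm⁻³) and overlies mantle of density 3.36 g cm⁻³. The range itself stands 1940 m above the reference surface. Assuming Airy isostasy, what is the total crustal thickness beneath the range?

Root depth r = h ρ_c / (ρ_m − ρ_c) = 1940 m × 2.77 / 0.59 = 9108 m.
Total thickness = T + h + r = 34800 m + 1940 m + 9108 m = 45800 m.

45800 m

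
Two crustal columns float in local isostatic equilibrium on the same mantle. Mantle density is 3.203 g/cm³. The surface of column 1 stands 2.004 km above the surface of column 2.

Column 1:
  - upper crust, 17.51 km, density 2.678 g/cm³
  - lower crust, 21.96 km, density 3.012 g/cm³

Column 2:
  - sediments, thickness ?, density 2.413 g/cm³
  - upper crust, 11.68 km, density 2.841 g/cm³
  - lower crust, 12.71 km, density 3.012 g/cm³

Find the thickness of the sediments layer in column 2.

0.396 km

Take the compensation level at the base of the deeper column (depth z_c below the surface of column 1) and equate Σ ρ_i t_i down to z_c; mantle fills any gap and the z_c terms cancel.
Column 1: 17.51×2.678 + 21.96×3.012 + (z_c − 39.47)×3.203
Column 2: 2.004×0 + x×2.413 + 11.68×2.841 + 12.71×3.012 + (z_c − 2.004 − 24.39 − x)×3.203
The z_c×3.203 term appears on both sides and cancels. Collect the known terms of each column as K = Σ(ρt)_known − 3.203 × (depth of known layers): K_1 = 113.0353 − 3.203×39.47 = −13.38711; K_2 = 71.4654 − 3.203×(2.004 + 24.39) = −13.074582.
Balance: K_1 = K_2 − x×(3.203 − 2.413), so x = (K_2 − K_1)/(3.203 − 2.413) = 0.312528/0.79 = 0.396 km.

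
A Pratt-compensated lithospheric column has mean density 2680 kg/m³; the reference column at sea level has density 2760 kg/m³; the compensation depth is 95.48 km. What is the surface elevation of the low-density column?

2.85 km

ρ_ref D = ρ (D + h) → h = D (ρ_ref − ρ)/ρ.
h = 95.48 km × (2760 − 2680)/2680 = 2.85 km.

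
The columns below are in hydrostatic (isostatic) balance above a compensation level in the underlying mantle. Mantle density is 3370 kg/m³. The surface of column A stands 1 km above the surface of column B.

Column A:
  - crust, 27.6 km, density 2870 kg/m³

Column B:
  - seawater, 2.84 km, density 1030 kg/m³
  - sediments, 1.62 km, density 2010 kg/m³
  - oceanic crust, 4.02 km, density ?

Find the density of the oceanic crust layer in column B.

Take the compensation level at the base of the deeper column (depth z_c below the surface of column A) and equate Σ ρ_i t_i down to z_c; mantle fills any gap and the z_c terms cancel.
Column A: 27.6×2870 + (z_c − 27.6)×3370
Column B: 1×0 + 2.84×1030 + 1.62×2010 + 4.02×ρ + (z_c − 1 − 8.48)×3370
The z_c×3370 term appears on both sides and cancels. Collect the known terms of each column as K = Σ(ρt)_known − 3370 × (depth of known layers): K_A = 79212 − 3370×27.6 = −13800; K_B = 6181.4 − 3370×(1 + 8.48) = −25766.2.
Balance: K_A = K_B + 4.02×ρ, so ρ = (K_A − K_B)/4.02 = 11966.2/4.02 = 2980 kg/m³.

2980 kg/m³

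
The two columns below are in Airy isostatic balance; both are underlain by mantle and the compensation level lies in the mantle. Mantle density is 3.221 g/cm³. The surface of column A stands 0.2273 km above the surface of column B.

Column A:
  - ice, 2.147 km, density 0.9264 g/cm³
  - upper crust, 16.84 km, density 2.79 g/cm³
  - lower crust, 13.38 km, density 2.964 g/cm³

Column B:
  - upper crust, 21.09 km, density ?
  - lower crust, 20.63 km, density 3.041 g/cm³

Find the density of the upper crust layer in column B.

2.69 g/cm³

Take the compensation level at the base of the deeper column (depth z_c below the surface of column A) and equate Σ ρ_i t_i down to z_c; mantle fills any gap and the z_c terms cancel.
Column A: 2.147×0.9264 + 16.84×2.79 + 13.38×2.964 + (z_c − 32.367)×3.221
Column B: 0.2273×0 + 21.09×ρ + 20.63×3.041 + (z_c − 0.2273 − 41.72)×3.221
The z_c×3.221 term appears on both sides and cancels. Collect the known terms of each column as K = Σ(ρt)_known − 3.221 × (depth of known layers): K_A = 88.6309008 − 3.221×32.367 = −15.6232062; K_B = 62.73583 − 3.221×(0.2273 + 41.72) = −72.3764233.
Balance: K_A = K_B + 21.09×ρ, so ρ = (K_A − K_B)/21.09 = 56.7532/21.09 = 2.69 g/cm³.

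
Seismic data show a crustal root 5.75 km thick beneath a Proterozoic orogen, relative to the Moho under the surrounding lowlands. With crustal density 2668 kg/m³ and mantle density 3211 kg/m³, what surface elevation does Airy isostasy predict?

1.17 km

Balancing pressure at the compensation depth: ρ_c h = (ρ_m − ρ_c) r.
h = r (ρ_m − ρ_c) / ρ_c = 5.75 km × (3211 − 2668) / 2668 = 1.17 km.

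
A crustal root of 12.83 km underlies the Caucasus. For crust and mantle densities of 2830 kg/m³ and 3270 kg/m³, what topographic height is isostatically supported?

Isostatic balance requires: ρ_c h = (ρ_m − ρ_c) r.
h = r (ρ_m − ρ_c) / ρ_c = 12.83 km × (3270 − 2830) / 2830 = 1.99 km.

1.99 km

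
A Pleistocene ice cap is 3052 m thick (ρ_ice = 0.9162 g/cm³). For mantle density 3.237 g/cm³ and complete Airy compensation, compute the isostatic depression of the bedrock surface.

864 m

Isostatic balance requires: the ice load ρ_ice t is balanced by mantle displaced below, ρ_m s.
s = t ρ_ice / ρ_m = 3052 m × 0.9162/3.237 = 864 m.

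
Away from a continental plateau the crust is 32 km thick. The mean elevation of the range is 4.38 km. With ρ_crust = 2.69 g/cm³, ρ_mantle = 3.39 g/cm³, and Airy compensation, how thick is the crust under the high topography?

53.2 km

Root depth r = h ρ_c / (ρ_m − ρ_c) = 4.38 km × 2.69 / 0.7 = 16.83 km.
Total thickness = T + h + r = 32 km + 4.38 km + 16.83 km = 53.2 km.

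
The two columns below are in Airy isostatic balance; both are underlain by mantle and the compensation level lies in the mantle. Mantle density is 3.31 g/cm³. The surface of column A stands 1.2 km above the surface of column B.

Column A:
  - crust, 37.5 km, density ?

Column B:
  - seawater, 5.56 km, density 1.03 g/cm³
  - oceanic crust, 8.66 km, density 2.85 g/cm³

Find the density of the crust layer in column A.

2.76 g/cm³

Take the compensation level at the base of the deeper column (depth z_c below the surface of column A) and equate Σ ρ_i t_i down to z_c; mantle fills any gap and the z_c terms cancel.
Column A: 37.5×ρ + (z_c − 37.5)×3.31
Column B: 1.2×0 + 5.56×1.03 + 8.66×2.85 + (z_c − 1.2 − 14.22)×3.31
The z_c×3.31 term appears on both sides and cancels. Collect the known terms of each column as K = Σ(ρt)_known − 3.31 × (depth of known layers): K_A = 0 − 3.31×37.5 = −124.125; K_B = 30.4078 − 3.31×(1.2 + 14.22) = −20.6324.
Balance: K_A + 37.5×ρ = K_B, so ρ = (K_B − K_A)/37.5 = 103.493/37.5 = 2.76 g/cm³.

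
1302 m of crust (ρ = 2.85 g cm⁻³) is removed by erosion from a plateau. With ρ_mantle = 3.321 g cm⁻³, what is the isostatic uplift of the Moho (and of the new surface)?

1120 m

Unloading: uplift u = e ρ_c/ρ_m = 1302 m × 2.85/3.321 = 1120 m.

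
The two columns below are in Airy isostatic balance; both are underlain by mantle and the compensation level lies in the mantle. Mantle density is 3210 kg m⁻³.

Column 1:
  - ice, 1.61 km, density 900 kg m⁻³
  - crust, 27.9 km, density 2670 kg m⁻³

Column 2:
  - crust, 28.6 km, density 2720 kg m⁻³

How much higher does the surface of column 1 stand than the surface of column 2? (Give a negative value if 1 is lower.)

1.49 km

For any compensation level in the mantle, the mantle terms cancel and isostasy reduces to e = (Σt_1 − Σt_2) − (Σ(ρt)_1 − Σ(ρt)_2) / ρ_m.
Σt_1 = 29.51 km; Σt_2 = 28.6 km; Σ(ρt)_1 = 75942; Σ(ρt)_2 = 77792 (in km·kg m⁻³).
e = (29.51 − 28.6) − (75942 − 77792) / 3210 = 1.49 km.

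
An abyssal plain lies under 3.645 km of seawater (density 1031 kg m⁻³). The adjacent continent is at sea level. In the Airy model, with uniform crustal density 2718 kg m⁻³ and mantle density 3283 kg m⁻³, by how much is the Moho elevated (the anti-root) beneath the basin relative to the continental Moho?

By Archimedes' principle applied to the lithosphere: replacing crust with seawater at the top is compensated by replacing crust with mantle at the base: d (ρ_c − ρ_w) = a (ρ_m − ρ_c).
a = d (ρ_c − ρ_w)/(ρ_m − ρ_c) = 3.645 km × 1687/565 = 10.9 km.

10.9 km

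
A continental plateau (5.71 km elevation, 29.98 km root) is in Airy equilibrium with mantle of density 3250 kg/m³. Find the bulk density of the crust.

ρ_c h = (ρ_m − ρ_c) r → ρ_c (h + r) = ρ_m r → ρ_c = ρ_m r / (h + r).
ρ_c = 3250 × 29.98 km / (5.71 km + 29.98 km) = 2730 kg/m³.

2730 kg/m³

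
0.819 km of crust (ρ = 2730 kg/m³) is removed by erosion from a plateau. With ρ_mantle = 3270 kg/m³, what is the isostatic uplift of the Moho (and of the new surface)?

0.684 km

Unloading: uplift u = e ρ_c/ρ_m = 0.819 km × 2730/3270 = 0.684 km.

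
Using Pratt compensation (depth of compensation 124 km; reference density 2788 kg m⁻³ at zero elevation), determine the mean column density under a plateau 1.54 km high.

2750 kg m⁻³

Pratt balance: ρ_ref D = ρ (D + h).
ρ = ρ_ref D/(D + h) = 2788 × 124 km/(124 km + 1.54 km) = 2750 kg m⁻³.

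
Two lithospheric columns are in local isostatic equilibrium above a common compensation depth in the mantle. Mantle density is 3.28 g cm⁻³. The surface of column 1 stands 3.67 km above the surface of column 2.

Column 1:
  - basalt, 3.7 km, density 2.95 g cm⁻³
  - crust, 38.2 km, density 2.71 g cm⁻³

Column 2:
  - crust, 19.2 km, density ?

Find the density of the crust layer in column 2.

Take the compensation level at the base of the deeper column (depth z_c below the surface of column 1) and equate Σ ρ_i t_i down to z_c; mantle fills any gap and the z_c terms cancel.
Column 1: 3.7×2.95 + 38.2×2.71 + (z_c − 41.9)×3.28
Column 2: 3.67×0 + 19.2×ρ + (z_c − 3.67 − 19.2)×3.28
The z_c×3.28 term appears on both sides and cancels. Collect the known terms of each column as K = Σ(ρt)_known − 3.28 × (depth of known layers): K_1 = 114.437 − 3.28×41.9 = −22.995; K_2 = 0 − 3.28×(3.67 + 19.2) = −75.0136.
Balance: K_1 = K_2 + 19.2×ρ, so ρ = (K_1 − K_2)/19.2 = 52.0186/19.2 = 2.71 g cm⁻³.

2.71 g cm⁻³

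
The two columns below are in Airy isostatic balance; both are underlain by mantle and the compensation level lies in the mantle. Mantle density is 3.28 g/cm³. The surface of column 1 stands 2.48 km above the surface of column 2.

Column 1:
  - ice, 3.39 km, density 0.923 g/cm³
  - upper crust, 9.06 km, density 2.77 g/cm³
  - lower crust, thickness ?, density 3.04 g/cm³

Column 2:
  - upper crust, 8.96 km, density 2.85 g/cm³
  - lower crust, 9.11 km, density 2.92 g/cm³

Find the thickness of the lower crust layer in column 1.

Take the compensation level at the base of the deeper column (depth z_c below the surface of column 1) and equate Σ ρ_i t_i down to z_c; mantle fills any gap and the z_c terms cancel.
Column 1: 3.39×0.923 + 9.06×2.77 + x×3.04 + (z_c − 12.45 − x)×3.28
Column 2: 2.48×0 + 8.96×2.85 + 9.11×2.92 + (z_c − 2.48 − 18.07)×3.28
The z_c×3.28 term appears on both sides and cancels. Collect the known terms of each column as K = Σ(ρt)_known − 3.28 × (depth of known layers): K_1 = 28.22517 − 3.28×12.45 = −12.61083; K_2 = 52.1372 − 3.28×(2.48 + 18.07) = −15.2668.
Balance: K_1 − x×(3.28 − 3.04) = K_2, so x = (K_1 − K_2)/(3.28 − 3.04) = 2.65597/0.24 = 11.1 km.

11.1 km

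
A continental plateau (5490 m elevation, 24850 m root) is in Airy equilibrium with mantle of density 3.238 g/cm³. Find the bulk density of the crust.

ρ_c h = (ρ_m − ρ_c) r → ρ_c (h + r) = ρ_m r → ρ_c = ρ_m r / (h + r).
ρ_c = 3.238 × 24850 m / (5490 m + 24850 m) = 2.65 g/cm³.

2.65 g/cm³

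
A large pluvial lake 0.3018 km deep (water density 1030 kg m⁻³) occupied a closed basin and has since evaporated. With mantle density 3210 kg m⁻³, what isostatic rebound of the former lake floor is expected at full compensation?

u = d ρ_w/ρ_m = 0.3018 km × 1030/3210 = 0.0968 km.

0.0968 km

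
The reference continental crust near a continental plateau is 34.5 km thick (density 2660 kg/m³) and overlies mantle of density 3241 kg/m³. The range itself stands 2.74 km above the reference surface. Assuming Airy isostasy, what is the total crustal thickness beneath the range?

49.8 km

Root depth r = h ρ_c / (ρ_m − ρ_c) = 2.74 km × 2660 / 581 = 12.54 km.
Total thickness = T + h + r = 34.5 km + 2.74 km + 12.54 km = 49.8 km.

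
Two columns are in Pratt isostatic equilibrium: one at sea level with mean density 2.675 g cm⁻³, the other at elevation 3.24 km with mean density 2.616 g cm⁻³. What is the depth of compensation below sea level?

144 km

ρ_ref D = ρ (D + h) → D (ρ_ref − ρ) = ρ h.
D = ρ h/(ρ_ref − ρ) = 2.616 × 3.24 km/(2.675 − 2.616) = 144 km.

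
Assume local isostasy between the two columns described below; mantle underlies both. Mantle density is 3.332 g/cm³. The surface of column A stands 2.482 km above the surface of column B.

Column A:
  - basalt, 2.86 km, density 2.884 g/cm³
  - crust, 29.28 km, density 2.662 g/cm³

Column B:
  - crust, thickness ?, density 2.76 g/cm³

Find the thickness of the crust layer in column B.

Take the compensation level at the base of the deeper column (depth z_c below the surface of column A) and equate Σ ρ_i t_i down to z_c; mantle fills any gap and the z_c terms cancel.
Column A: 2.86×2.884 + 29.28×2.662 + (z_c − 32.14)×3.332
Column B: 2.482×0 + x×2.76 + (z_c − 2.482 − 0 − x)×3.332
The z_c×3.332 term appears on both sides and cancels. Collect the known terms of each column as K = Σ(ρt)_known − 3.332 × (depth of known layers): K_A = 86.1916 − 3.332×32.14 = −20.89888; K_B = 0 − 3.332×(2.482 + 0) = −8.270024.
Balance: K_A = K_B − x×(3.332 − 2.76), so x = (K_B − K_A)/(3.332 − 2.76) = 12.6289/0.572 = 22.1 km.

22.1 km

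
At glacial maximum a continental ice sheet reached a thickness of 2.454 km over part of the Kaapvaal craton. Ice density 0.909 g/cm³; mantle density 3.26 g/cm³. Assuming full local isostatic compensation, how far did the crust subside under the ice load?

0.684 km

By Archimedes' principle applied to the lithosphere: the ice load ρ_ice t is balanced by mantle displaced below, ρ_m s.
s = t ρ_ice / ρ_m = 2.454 km × 0.909/3.26 = 0.684 km.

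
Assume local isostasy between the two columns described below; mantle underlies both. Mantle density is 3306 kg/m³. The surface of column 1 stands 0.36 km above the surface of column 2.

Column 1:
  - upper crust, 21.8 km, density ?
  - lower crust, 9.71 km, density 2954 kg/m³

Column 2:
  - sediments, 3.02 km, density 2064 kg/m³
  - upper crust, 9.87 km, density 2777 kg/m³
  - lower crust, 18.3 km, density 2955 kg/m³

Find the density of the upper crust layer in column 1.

Take the compensation level at the base of the deeper column (depth z_c below the surface of column 1) and equate Σ ρ_i t_i down to z_c; mantle fills any gap and the z_c terms cancel.
Column 1: 21.8×ρ + 9.71×2954 + (z_c − 31.51)×3306
Column 2: 0.36×0 + 3.02×2064 + 9.87×2777 + 18.3×2955 + (z_c − 0.36 − 31.19)×3306
The z_c×3306 term appears on both sides and cancels. Collect the known terms of each column as K = Σ(ρt)_known − 3306 × (depth of known layers): K_1 = 28683.34 − 3306×31.51 = −75488.72; K_2 = 87718.77 − 3306×(0.36 + 31.19) = −16585.53.
Balance: K_1 + 21.8×ρ = K_2, so ρ = (K_2 − K_1)/21.8 = 58903.2/21.8 = 2700 kg/m³.

2700 kg/m³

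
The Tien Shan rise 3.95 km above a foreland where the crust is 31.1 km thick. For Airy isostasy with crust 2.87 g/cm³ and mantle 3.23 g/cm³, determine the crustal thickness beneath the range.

66.5 km

Root depth r = h ρ_c / (ρ_m − ρ_c) = 3.95 km × 2.87 / 0.36 = 31.49 km.
Total thickness = T + h + r = 31.1 km + 3.95 km + 31.49 km = 66.5 km.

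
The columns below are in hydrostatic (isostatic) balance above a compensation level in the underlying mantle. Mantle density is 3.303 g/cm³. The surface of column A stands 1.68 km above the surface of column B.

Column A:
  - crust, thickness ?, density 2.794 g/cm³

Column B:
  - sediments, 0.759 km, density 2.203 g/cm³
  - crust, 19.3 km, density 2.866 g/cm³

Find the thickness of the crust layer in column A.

29.1 km

Take the compensation level at the base of the deeper column (depth z_c below the surface of column A) and equate Σ ρ_i t_i down to z_c; mantle fills any gap and the z_c terms cancel.
Column A: x×2.794 + (z_c − 0 − x)×3.303
Column B: 1.68×0 + 0.759×2.203 + 19.3×2.866 + (z_c − 1.68 − 20.059)×3.303
The z_c×3.303 term appears on both sides and cancels. Collect the known terms of each column as K = Σ(ρt)_known − 3.303 × (depth of known layers): K_A = 0 − 3.303×0 = 0; K_B = 56.985877 − 3.303×(1.68 + 20.059) = −14.81804.
Balance: K_A − x×(3.303 − 2.794) = K_B, so x = (K_A − K_B)/(3.303 − 2.794) = 14.818/0.509 = 29.1 km.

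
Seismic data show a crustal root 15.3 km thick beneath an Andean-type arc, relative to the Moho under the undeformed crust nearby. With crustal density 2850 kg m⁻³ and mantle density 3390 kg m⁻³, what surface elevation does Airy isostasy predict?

Equating mass per unit area of the two columns: ρ_c h = (ρ_m − ρ_c) r.
h = r (ρ_m − ρ_c) / ρ_c = 15.3 km × (3390 − 2850) / 2850 = 2.9 km.

2.9 km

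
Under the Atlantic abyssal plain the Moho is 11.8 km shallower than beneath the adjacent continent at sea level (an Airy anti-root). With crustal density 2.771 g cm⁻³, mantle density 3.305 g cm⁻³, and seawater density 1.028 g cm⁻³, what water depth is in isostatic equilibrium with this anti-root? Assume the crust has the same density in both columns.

Replacing a thickness d of crust by seawater at the top must be balanced by replacing crust with mantle at the base: d (ρ_c − ρ_w) = a (ρ_m − ρ_c).
d = a (ρ_m − ρ_c)/(ρ_c − ρ_w) = 11.8 km × 0.534/1.743 = 3.62 km.

3.62 km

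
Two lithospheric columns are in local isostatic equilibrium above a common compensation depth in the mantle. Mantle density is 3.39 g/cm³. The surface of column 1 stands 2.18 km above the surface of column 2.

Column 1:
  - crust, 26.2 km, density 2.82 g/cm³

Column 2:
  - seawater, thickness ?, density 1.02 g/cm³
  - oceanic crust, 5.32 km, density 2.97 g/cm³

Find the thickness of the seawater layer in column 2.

2.24 km

Take the compensation level at the base of the deeper column (depth z_c below the surface of column 1) and equate Σ ρ_i t_i down to z_c; mantle fills any gap and the z_c terms cancel.
Column 1: 26.2×2.82 + (z_c − 26.2)×3.39
Column 2: 2.18×0 + x×1.02 + 5.32×2.97 + (z_c − 2.18 − 5.32 − x)×3.39
The z_c×3.39 term appears on both sides and cancels. Collect the known terms of each column as K = Σ(ρt)_known − 3.39 × (depth of known layers): K_1 = 73.884 − 3.39×26.2 = −14.934; K_2 = 15.8004 − 3.39×(2.18 + 5.32) = −9.6246.
Balance: K_1 = K_2 − x×(3.39 − 1.02), so x = (K_2 − K_1)/(3.39 − 1.02) = 5.3094/2.37 = 2.24 km.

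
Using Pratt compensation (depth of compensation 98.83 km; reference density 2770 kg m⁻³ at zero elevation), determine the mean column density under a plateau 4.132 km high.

Pratt balance: ρ_ref D = ρ (D + h).
ρ = ρ_ref D/(D + h) = 2770 × 98.83 km/(98.83 km + 4.132 km) = 2660 kg m⁻³.

2660 kg m⁻³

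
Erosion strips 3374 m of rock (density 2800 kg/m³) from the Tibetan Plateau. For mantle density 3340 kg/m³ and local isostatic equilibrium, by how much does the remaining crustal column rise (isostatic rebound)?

Unloading: uplift u = e ρ_c/ρ_m = 3374 m × 2800/3340 = 2830 m.

2830 m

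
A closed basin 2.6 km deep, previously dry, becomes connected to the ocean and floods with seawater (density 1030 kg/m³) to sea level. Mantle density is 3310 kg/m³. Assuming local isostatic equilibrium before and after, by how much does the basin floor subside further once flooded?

After flooding the water column is d + s deep. Its weight must equal the weight of mantle displaced by the extra subsidence s: (d + s) ρ_w = s ρ_m.
s = d ρ_w / (ρ_m − ρ_w) = 2.6 km × 1030/(3310 − 1030) = 1.17 km.

1.17 km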